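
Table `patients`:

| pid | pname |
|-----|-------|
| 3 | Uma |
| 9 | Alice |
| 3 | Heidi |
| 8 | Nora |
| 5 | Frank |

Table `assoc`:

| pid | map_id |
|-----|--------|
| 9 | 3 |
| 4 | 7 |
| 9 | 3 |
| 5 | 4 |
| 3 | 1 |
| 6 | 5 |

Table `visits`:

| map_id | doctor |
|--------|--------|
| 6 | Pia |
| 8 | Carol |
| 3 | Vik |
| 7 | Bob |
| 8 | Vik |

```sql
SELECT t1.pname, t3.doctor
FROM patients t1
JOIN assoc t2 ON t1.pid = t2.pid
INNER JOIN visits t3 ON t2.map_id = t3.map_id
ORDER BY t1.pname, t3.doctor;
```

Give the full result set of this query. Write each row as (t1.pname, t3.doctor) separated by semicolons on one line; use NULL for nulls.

Joins associate left-to-right: patients INNER JOIN assoc on pid gives 5 intermediate row(s).
Then INNER JOIN `visits t3` on map_id: keep only rows whose t2.map_id appears in t3.

(Alice, Vik); (Alice, Vik)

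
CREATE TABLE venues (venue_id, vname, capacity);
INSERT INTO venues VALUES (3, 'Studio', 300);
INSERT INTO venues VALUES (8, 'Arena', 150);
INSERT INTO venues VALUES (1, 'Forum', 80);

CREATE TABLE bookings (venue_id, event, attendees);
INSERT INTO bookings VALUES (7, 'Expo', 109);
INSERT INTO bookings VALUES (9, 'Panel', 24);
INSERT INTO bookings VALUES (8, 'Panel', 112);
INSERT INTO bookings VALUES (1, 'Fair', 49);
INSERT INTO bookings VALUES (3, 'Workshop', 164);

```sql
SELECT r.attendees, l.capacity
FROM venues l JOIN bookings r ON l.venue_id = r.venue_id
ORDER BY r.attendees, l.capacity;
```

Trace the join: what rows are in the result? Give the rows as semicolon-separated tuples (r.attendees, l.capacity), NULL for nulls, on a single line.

(49, 80); (112, 150); (164, 300)

INNER JOIN keeps only pairs where the ON condition holds.
Matching on l.venue_id = r.venue_id.
- venue_id=3: 1 matching r row(s), so 1 row(s) emitted.
- venue_id=8: 1 matching r row(s), so 1 row(s) emitted.
- venue_id=1: 1 matching r row(s), so 1 row(s) emitted.
After projecting and ordering:
r.attendees | l.capacity
49 | 80
112 | 150
164 | 300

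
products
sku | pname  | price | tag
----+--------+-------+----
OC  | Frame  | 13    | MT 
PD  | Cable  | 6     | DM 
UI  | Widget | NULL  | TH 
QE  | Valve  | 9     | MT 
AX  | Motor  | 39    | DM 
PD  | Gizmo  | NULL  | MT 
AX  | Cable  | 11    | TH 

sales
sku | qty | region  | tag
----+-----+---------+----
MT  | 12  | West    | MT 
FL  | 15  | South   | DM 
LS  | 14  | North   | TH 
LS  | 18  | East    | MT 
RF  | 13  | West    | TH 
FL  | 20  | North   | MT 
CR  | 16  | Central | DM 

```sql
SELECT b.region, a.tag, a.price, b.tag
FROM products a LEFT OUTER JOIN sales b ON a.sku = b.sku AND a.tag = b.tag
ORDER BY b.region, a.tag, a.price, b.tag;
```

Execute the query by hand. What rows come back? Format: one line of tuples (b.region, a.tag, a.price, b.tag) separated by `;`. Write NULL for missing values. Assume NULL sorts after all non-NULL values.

LEFT JOIN keeps every row from `products`; unmatched rows get NULL for `sales`'s columns.
Matching on a.sku = b.sku AND a.tag = b.tag.
- sku=OC, tag=MT: no b row matches, row kept with b columns NULL.
- sku=PD, tag=DM: no b row matches, row kept with b columns NULL.
- sku=UI, tag=TH: no b row matches, row kept with b columns NULL.
- sku=QE, tag=MT: no b row matches, row kept with b columns NULL.
- sku=AX, tag=DM: no b row matches, row kept with b columns NULL.
- sku=PD, tag=MT: no b row matches, row kept with b columns NULL.
- sku=AX, tag=TH: no b row matches, row kept with b columns NULL.
After projecting and ordering:
b.region | a.tag | a.price | b.tag
NULL | DM | 6 | NULL
NULL | DM | 39 | NULL
NULL | MT | 9 | NULL
NULL | MT | 13 | NULL
NULL | MT | NULL | NULL
NULL | TH | 11 | NULL
NULL | TH | NULL | NULL

(NULL, DM, 6, NULL); (NULL, DM, 39, NULL); (NULL, MT, 9, NULL); (NULL, MT, 13, NULL); (NULL, MT, NULL, NULL); (NULL, TH, 11, NULL); (NULL, TH, NULL, NULL)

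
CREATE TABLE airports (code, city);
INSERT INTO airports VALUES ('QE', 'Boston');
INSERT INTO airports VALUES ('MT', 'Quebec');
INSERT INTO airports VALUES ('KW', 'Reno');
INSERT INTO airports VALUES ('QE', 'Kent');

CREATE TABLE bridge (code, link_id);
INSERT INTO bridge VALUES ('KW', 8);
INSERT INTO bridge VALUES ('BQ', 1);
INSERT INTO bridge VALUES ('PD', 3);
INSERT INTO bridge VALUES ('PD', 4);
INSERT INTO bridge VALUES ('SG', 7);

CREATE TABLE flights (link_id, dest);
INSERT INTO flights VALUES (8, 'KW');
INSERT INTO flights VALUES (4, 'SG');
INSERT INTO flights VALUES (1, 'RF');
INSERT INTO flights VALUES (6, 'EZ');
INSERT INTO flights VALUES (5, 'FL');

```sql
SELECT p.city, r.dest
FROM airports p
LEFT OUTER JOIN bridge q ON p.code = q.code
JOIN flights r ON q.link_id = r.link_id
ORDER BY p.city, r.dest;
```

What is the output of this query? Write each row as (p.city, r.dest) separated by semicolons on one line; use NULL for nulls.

(Reno, KW)

Evaluate left to right. First `airports p LEFT JOIN bridge q` on code: 4 row(s).
Then INNER JOIN `flights r` on link_id: keep only rows whose q.link_id appears in r.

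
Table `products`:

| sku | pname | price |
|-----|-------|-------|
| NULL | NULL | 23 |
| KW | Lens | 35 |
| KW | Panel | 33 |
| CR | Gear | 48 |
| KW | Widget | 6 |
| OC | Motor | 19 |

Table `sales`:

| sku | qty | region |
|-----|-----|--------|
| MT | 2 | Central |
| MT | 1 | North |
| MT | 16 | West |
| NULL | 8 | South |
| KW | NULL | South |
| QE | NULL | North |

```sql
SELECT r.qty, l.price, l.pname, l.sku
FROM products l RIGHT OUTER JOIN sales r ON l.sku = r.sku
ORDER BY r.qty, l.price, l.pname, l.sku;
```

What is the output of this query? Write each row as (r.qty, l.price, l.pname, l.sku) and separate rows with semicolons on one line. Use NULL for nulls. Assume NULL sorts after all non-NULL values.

RIGHT JOIN keeps every row from `sales`; unmatched rows get NULL for `products`'s columns.
Matching on l.sku = r.sku. A NULL in a compared column never satisfies the condition.
- l[0] sku=NULL → no match.
- l[1] sku=KW → 1 match(es) in r → 1 row(s).
- l[2] sku=KW → 1 match(es) in r → 1 row(s).
- l[3] sku=CR → no match.
- l[4] sku=KW → 1 match(es) in r → 1 row(s).
- l[5] sku=OC → no match.
- 5 r row(s) had no l match → kept, l columns NULL.
After projecting and ordering:
r.qty | l.price | l.pname | l.sku
1 | NULL | NULL | NULL
2 | NULL | NULL | NULL
8 | NULL | NULL | NULL
16 | NULL | NULL | NULL
NULL | 6 | Widget | KW
NULL | 33 | Panel | KW
NULL | 35 | Lens | KW
NULL | NULL | NULL | NULL

(1, NULL, NULL, NULL); (2, NULL, NULL, NULL); (8, NULL, NULL, NULL); (16, NULL, NULL, NULL); (NULL, 6, Widget, KW); (NULL, 33, Panel, KW); (NULL, 35, Lens, KW); (NULL, NULL, NULL, NULL)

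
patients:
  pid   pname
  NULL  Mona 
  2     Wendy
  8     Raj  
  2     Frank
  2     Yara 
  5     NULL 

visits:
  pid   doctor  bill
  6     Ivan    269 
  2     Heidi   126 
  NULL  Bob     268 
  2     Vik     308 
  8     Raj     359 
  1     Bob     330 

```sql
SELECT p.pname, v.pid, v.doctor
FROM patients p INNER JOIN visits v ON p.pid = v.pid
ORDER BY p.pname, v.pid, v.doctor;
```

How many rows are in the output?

7

INNER JOIN keeps only pairs where the ON condition holds.
Matching on p.pid = v.pid. A NULL in a compared column never satisfies the condition.
Matched pairs: 7.
Total: 7 rows.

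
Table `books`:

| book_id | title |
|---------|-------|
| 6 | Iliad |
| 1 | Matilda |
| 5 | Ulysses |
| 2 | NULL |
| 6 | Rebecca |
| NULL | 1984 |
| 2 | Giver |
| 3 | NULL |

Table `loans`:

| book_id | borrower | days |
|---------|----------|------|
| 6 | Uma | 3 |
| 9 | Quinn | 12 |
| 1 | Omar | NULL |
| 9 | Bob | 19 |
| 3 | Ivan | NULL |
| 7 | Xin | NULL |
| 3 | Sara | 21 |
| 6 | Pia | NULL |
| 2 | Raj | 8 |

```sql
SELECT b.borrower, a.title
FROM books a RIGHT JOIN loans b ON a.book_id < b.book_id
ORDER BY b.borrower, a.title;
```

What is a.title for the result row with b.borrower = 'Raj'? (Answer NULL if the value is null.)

RIGHT JOIN keeps every row from `loans`; unmatched rows get NULL for `books`'s columns.
Matching on a.book_id < b.book_id. A NULL in a compared column never satisfies the condition.
- a[0] book_id=6 → 3 match(es) in b → 3 row(s).
- a[1] book_id=1 → 8 match(es) in b → 8 row(s).
- a[2] book_id=5 → 5 match(es) in b → 5 row(s).
- a[3] book_id=2 → 7 match(es) in b → 7 row(s).
- a[4] book_id=6 → 3 match(es) in b → 3 row(s).
- a[5] book_id=NULL → no match.
- a[6] book_id=2 → 7 match(es) in b → 7 row(s).
- a[7] book_id=3 → 5 match(es) in b → 5 row(s).
- plus 1 unmatched b row(s), each kept with NULL a columns.

Matilda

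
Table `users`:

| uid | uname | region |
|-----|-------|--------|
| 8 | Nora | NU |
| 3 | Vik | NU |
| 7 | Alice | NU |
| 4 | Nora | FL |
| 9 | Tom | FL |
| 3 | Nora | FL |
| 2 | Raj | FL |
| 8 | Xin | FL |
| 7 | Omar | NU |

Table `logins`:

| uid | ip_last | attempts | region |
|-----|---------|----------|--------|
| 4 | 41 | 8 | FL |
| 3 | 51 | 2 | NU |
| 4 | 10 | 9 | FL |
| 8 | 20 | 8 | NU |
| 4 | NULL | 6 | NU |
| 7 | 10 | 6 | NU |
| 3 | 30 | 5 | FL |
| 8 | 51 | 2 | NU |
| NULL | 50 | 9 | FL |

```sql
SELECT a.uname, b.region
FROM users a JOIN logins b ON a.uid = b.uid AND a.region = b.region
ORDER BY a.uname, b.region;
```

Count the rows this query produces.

INNER JOIN keeps only pairs where the ON condition holds.
Matching on a.uid = b.uid AND a.region = b.region. A NULL in a compared column never satisfies the condition.
Matched pairs: 8.
Total: 8 rows.

8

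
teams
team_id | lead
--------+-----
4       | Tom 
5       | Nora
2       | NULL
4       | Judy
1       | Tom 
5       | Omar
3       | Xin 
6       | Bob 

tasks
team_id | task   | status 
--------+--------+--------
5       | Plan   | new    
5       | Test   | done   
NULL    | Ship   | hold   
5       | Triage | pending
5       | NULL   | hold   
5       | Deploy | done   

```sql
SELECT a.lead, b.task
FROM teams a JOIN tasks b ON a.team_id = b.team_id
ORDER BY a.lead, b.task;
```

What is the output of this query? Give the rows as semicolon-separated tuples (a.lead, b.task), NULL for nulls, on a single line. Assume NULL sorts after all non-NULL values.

INNER JOIN keeps only pairs where the ON condition holds.
Matching on a.team_id = b.team_id. A NULL in a compared column never satisfies the condition.
- a row (team_id=4): no match → dropped.
- a row (team_id=5): matches 5 b row(s) → 5 output row(s).
- a row (team_id=2): no match → dropped.
- a row (team_id=4): no match → dropped.
- a row (team_id=1): no match → dropped.
- a row (team_id=5): matches 5 b row(s) → 5 output row(s).
- a row (team_id=3): no match → dropped.
- a row (team_id=6): no match → dropped.
After projecting and ordering:
a.lead | b.task
Nora | Deploy
Nora | Plan
Nora | Test
Nora | Triage
Nora | NULL
Omar | Deploy
Omar | Plan
Omar | Test
Omar | Triage
Omar | NULL

(Nora, Deploy); (Nora, Plan); (Nora, Test); (Nora, Triage); (Nora, NULL); (Omar, Deploy); (Omar, Plan); (Omar, Test); (Omar, Triage); (Omar, NULL)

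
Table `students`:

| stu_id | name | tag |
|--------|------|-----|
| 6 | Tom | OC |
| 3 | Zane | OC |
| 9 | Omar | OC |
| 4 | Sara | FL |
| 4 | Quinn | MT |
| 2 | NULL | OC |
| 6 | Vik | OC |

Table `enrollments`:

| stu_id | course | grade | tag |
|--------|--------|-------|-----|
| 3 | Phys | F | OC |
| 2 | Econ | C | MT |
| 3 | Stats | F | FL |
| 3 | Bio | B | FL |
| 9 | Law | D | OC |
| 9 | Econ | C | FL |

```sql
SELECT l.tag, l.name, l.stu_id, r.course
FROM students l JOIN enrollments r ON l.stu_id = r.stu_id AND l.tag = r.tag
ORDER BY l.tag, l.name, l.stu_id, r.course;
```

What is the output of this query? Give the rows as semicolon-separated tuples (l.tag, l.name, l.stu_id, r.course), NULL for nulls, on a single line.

(OC, Omar, 9, Law); (OC, Zane, 3, Phys)

INNER JOIN keeps only pairs where the ON condition holds.
Matching on l.stu_id = r.stu_id AND l.tag = r.tag.
Matched pairs: 2.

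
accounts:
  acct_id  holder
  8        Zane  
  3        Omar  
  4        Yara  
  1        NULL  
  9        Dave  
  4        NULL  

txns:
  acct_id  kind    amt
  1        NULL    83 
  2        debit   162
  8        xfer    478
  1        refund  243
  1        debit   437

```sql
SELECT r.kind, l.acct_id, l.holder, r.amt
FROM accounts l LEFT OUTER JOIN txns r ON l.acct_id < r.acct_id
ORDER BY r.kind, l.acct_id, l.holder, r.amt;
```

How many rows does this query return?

LEFT JOIN keeps every row from `accounts`; unmatched rows get NULL for `txns`'s columns.
Matching on l.acct_id < r.acct_id.
- acct_id=8: no r row matches, row kept with r columns NULL.
- acct_id=3: 1 matching r row(s), so 1 row(s) emitted.
- acct_id=4: 1 matching r row(s), so 1 row(s) emitted.
- acct_id=1: 2 matching r row(s), so 2 row(s) emitted.
- acct_id=9: no r row matches, row kept with r columns NULL.
- acct_id=4: 1 matching r row(s), so 1 row(s) emitted.
Total: 5 matched + 2 padded = 7 rows.

7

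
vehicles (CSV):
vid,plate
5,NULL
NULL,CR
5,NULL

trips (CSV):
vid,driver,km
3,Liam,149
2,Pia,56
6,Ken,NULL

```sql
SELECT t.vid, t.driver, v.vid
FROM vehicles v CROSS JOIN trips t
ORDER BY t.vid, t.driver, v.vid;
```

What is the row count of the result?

9

CROSS JOIN pairs every row of `vehicles` with every row of `trips`: 3 × 3 = 9 rows.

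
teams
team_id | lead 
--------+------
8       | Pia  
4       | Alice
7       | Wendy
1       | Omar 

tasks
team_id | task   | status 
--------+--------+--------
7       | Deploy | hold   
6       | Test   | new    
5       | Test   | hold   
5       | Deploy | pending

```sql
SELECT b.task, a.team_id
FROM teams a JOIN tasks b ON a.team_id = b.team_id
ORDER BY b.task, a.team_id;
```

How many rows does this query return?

1

INNER JOIN keeps only pairs where the ON condition holds.
Matching on a.team_id = b.team_id.
- a (team_id=8) has no partner → excluded.
- a (team_id=4) has no partner → excluded.
- a (team_id=7) pairs with 1 row(s) of b.
- a (team_id=1) has no partner → excluded.
Total: 1 rows.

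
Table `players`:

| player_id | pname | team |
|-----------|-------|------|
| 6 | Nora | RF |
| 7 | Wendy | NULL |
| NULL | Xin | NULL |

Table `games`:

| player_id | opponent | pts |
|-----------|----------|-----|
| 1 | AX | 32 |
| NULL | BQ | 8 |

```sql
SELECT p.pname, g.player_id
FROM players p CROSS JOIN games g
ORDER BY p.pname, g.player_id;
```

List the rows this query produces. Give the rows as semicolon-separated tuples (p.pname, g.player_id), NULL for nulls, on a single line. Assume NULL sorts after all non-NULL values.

(Nora, 1); (Nora, NULL); (Wendy, 1); (Wendy, NULL); (Xin, 1); (Xin, NULL)

CROSS JOIN pairs every row of `players` with every row of `games`: 3 × 2 = 6 rows.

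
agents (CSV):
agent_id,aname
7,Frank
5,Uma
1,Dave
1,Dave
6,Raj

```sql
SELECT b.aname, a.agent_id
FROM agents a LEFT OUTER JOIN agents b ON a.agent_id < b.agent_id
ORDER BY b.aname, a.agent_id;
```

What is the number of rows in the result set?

LEFT JOIN keeps every row from `agents a`; unmatched rows get NULL for `agents b`'s columns.
Matching on a.agent_id < b.agent_id.
- agent_id=7: no b row matches, row kept with b columns NULL.
- agent_id=5: 2 matching b row(s), so 2 row(s) emitted.
- agent_id=1: 3 matching b row(s), so 3 row(s) emitted.
- agent_id=1: 3 matching b row(s), so 3 row(s) emitted.
- agent_id=6: 1 matching b row(s), so 1 row(s) emitted.
Total: 9 matched + 1 padded = 10 rows.

10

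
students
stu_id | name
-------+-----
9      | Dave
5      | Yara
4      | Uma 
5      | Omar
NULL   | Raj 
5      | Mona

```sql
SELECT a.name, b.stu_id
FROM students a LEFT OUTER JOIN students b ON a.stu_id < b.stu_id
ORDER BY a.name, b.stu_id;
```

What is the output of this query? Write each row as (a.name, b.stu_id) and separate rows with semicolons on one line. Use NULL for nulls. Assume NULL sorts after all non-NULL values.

(Dave, NULL); (Mona, 9); (Omar, 9); (Raj, NULL); (Uma, 5); (Uma, 5); (Uma, 5); (Uma, 9); (Yara, 9)

LEFT JOIN keeps every row from `students a`; unmatched rows get NULL for `students b`'s columns.
Matching on a.stu_id < b.stu_id. A NULL in a compared column never satisfies the condition.
- a (stu_id=9) has no partner → padded with NULL.
- a (stu_id=5) pairs with 1 row(s) of b.
- a (stu_id=4) pairs with 4 row(s) of b.
- a (stu_id=5) pairs with 1 row(s) of b.
- a (stu_id=NULL) has no partner → padded with NULL.
- a (stu_id=5) pairs with 1 row(s) of b.
After projecting and ordering:
a.name | b.stu_id
Dave | NULL
Mona | 9
Omar | 9
Raj | NULL
Uma | 5
Uma | 5
Uma | 5
Uma | 9
Yara | 9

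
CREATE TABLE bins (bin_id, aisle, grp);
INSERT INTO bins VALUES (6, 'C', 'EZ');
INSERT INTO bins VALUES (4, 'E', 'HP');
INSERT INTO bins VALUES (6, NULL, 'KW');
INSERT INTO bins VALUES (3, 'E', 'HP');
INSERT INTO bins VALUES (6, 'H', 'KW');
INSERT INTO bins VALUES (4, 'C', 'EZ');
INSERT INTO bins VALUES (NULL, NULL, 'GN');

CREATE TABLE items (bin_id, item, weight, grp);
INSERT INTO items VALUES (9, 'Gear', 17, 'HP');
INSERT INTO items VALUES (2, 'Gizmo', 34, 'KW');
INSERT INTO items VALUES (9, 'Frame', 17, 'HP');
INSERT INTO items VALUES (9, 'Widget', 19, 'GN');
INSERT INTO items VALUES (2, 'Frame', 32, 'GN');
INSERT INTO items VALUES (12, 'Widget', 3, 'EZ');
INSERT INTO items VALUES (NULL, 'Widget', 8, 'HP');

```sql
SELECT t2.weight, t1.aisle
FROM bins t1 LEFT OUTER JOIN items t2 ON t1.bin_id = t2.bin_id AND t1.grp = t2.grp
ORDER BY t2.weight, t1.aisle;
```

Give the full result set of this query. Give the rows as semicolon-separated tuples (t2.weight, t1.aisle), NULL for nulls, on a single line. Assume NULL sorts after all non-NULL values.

LEFT JOIN keeps every row from `bins`; unmatched rows get NULL for `items`'s columns.
Matching on t1.bin_id = t2.bin_id AND t1.grp = t2.grp. A NULL in a compared column never satisfies the condition.
- t1 row (bin_id=6, grp=EZ): no match → kept, t2 columns NULL.
- t1 row (bin_id=4, grp=HP): no match → kept, t2 columns NULL.
- t1 row (bin_id=6, grp=KW): no match → kept, t2 columns NULL.
- t1 row (bin_id=3, grp=HP): no match → kept, t2 columns NULL.
- t1 row (bin_id=6, grp=KW): no match → kept, t2 columns NULL.
- t1 row (bin_id=4, grp=EZ): no match → kept, t2 columns NULL.
- t1 row (bin_id=NULL, grp=GN): no match → kept, t2 columns NULL.
After projecting and ordering:
t2.weight | t1.aisle
NULL | C
NULL | C
NULL | E
NULL | E
NULL | H
NULL | NULL
NULL | NULL

(NULL, C); (NULL, C); (NULL, E); (NULL, E); (NULL, H); (NULL, NULL); (NULL, NULL)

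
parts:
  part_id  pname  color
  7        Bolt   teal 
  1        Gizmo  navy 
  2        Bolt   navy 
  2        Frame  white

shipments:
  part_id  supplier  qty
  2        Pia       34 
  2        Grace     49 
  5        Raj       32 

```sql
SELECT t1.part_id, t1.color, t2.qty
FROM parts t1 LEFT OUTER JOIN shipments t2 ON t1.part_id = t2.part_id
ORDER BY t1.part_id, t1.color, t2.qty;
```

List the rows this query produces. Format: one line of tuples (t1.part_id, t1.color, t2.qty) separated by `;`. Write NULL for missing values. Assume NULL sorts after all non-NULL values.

(1, navy, NULL); (2, navy, 34); (2, navy, 49); (2, white, 34); (2, white, 49); (7, teal, NULL)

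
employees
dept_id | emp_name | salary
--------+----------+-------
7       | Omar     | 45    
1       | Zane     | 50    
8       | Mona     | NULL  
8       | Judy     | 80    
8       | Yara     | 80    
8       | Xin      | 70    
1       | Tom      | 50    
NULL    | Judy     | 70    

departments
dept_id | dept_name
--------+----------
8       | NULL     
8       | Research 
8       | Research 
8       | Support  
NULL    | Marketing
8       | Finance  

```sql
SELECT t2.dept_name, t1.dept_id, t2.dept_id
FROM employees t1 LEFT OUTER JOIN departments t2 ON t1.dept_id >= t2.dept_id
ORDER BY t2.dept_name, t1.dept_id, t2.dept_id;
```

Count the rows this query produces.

24

LEFT JOIN keeps every row from `employees`; unmatched rows get NULL for `departments`'s columns.
Matching on t1.dept_id >= t2.dept_id. A NULL in a compared column never satisfies the condition.
- t1[0] dept_id=7 → no match; kept with NULLs on the t2 side.
- t1[1] dept_id=1 → no match; kept with NULLs on the t2 side.
- t1[2] dept_id=8 → 5 match(es) in t2 → 5 row(s).
- t1[3] dept_id=8 → 5 match(es) in t2 → 5 row(s).
- t1[4] dept_id=8 → 5 match(es) in t2 → 5 row(s).
- t1[5] dept_id=8 → 5 match(es) in t2 → 5 row(s).
- t1[6] dept_id=1 → no match; kept with NULLs on the t2 side.
- t1[7] dept_id=NULL → no match; kept with NULLs on the t2 side.
Total: 20 matched + 4 padded = 24 rows.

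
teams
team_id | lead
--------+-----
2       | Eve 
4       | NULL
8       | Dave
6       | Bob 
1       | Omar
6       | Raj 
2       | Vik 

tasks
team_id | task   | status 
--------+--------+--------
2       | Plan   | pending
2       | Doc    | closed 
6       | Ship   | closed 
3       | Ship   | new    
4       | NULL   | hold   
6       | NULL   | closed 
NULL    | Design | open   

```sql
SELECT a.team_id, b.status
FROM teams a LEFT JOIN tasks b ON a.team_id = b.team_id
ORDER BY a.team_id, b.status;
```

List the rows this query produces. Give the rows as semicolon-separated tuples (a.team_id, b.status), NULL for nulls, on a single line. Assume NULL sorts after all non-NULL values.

(1, NULL); (2, closed); (2, closed); (2, pending); (2, pending); (4, hold); (6, closed); (6, closed); (6, closed); (6, closed); (8, NULL)

LEFT JOIN keeps every row from `teams`; unmatched rows get NULL for `tasks`'s columns.
Matching on a.team_id = b.team_id. A NULL in a compared column never satisfies the condition.
- team_id=2: 2 matching b row(s), so 2 row(s) emitted.
- team_id=4: 1 matching b row(s), so 1 row(s) emitted.
- team_id=8: no b row matches, row kept with b columns NULL.
- team_id=6: 2 matching b row(s), so 2 row(s) emitted.
- team_id=1: no b row matches, row kept with b columns NULL.
- team_id=6: 2 matching b row(s), so 2 row(s) emitted.
- team_id=2: 2 matching b row(s), so 2 row(s) emitted.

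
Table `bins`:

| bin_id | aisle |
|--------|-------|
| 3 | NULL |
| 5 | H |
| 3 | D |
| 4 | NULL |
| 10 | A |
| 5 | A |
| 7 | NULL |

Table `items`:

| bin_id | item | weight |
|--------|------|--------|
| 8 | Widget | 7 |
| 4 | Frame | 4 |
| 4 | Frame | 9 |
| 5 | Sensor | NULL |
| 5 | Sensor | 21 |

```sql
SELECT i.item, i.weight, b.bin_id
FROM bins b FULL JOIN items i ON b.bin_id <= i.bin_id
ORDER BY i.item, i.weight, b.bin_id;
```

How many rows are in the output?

23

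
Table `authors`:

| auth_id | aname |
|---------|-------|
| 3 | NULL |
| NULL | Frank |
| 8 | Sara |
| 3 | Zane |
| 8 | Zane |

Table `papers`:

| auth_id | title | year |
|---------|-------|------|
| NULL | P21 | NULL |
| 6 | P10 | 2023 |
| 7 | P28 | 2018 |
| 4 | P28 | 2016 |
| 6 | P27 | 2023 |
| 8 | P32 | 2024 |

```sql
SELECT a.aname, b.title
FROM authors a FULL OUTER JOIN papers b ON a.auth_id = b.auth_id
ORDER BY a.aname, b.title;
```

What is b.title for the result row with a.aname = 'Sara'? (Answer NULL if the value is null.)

P32

FULL OUTER JOIN keeps every row from both sides; unmatched rows get NULL for the other side's columns.
Matching on a.auth_id = b.auth_id. A NULL in a compared column never satisfies the condition.
- auth_id=3: no b row matches, row kept with b columns NULL.
- auth_id=NULL: no b row matches, row kept with b columns NULL.
- auth_id=8: 1 matching b row(s), so 1 row(s) emitted.
- auth_id=3: no b row matches, row kept with b columns NULL.
- auth_id=8: 1 matching b row(s), so 1 row(s) emitted.
- 5 row(s) from b found no a partner → padded with NULL.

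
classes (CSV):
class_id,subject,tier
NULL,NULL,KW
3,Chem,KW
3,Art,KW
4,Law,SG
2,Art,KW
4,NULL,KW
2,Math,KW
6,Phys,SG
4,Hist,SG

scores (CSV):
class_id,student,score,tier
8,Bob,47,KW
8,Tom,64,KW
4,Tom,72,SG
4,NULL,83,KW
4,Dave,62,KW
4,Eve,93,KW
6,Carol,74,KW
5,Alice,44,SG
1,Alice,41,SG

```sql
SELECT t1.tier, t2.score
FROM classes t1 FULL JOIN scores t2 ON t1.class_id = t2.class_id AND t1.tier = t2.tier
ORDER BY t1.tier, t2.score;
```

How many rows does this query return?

16

FULL OUTER JOIN keeps every row from both sides; unmatched rows get NULL for the other side's columns.
Matching on t1.class_id = t2.class_id AND t1.tier = t2.tier. A NULL in a compared column never satisfies the condition.
Matched pairs: 5; unmatched t1 rows kept: 6; unmatched t2 rows kept: 5.
Total: 5 matched + 11 padded = 16 rows.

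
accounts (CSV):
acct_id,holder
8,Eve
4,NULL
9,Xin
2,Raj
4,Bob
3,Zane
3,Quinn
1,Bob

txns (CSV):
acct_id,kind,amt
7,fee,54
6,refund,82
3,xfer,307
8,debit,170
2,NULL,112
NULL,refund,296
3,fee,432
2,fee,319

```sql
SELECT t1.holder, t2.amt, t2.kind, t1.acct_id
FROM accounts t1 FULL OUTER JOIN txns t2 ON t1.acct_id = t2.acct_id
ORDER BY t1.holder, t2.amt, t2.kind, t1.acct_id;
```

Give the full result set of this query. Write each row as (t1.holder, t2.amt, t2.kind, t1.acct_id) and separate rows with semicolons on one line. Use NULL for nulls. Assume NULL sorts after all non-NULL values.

FULL OUTER JOIN keeps every row from both sides; unmatched rows get NULL for the other side's columns.
Matching on t1.acct_id = t2.acct_id. A NULL in a compared column never satisfies the condition.
Matched pairs: 7; unmatched t1 rows kept: 4; unmatched t2 rows kept: 3.

(Bob, NULL, NULL, 1); (Bob, NULL, NULL, 4); (Eve, 170, debit, 8); (Quinn, 307, xfer, 3); (Quinn, 432, fee, 3); (Raj, 112, NULL, 2); (Raj, 319, fee, 2); (Xin, NULL, NULL, 9); (Zane, 307, xfer, 3); (Zane, 432, fee, 3); (NULL, 54, fee, NULL); (NULL, 82, refund, NULL); (NULL, 296, refund, NULL); (NULL, NULL, NULL, 4)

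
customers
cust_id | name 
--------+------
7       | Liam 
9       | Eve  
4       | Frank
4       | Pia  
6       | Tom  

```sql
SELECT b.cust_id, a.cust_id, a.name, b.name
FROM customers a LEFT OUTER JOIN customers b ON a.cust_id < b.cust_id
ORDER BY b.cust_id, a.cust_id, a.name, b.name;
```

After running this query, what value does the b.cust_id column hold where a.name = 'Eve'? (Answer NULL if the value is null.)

NULL

LEFT JOIN keeps every row from `customers a`; unmatched rows get NULL for `customers b`'s columns.
Matching on a.cust_id < b.cust_id.
Matched pairs: 9; unmatched a rows kept: 1.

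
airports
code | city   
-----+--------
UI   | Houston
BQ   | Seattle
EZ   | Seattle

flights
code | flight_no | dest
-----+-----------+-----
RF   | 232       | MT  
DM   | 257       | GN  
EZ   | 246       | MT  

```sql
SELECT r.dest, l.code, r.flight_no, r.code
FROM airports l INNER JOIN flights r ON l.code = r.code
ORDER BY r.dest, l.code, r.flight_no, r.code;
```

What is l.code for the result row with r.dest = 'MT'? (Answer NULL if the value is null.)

EZ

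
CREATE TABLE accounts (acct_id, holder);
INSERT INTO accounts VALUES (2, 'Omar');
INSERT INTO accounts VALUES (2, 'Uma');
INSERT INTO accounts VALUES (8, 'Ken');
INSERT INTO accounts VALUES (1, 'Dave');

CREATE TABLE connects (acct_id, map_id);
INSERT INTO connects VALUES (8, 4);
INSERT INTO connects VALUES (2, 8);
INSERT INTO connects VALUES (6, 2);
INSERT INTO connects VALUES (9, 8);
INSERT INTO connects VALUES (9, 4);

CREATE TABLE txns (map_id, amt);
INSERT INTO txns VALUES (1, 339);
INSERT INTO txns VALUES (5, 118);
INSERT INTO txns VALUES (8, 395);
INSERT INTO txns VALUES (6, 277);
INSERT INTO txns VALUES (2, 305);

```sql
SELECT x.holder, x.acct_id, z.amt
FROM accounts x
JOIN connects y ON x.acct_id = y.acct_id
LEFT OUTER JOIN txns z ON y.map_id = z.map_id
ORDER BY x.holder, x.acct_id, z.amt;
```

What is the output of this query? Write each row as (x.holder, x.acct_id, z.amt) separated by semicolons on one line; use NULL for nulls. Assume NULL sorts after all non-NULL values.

Evaluate left to right. First `accounts x INNER JOIN connects y` on acct_id: 3 row(s).
Then LEFT JOIN `txns z` on map_id: each of those 3 rows is kept; rows whose y.map_id has no match in z get NULL for z's columns.

(Ken, 8, NULL); (Omar, 2, 395); (Uma, 2, 395)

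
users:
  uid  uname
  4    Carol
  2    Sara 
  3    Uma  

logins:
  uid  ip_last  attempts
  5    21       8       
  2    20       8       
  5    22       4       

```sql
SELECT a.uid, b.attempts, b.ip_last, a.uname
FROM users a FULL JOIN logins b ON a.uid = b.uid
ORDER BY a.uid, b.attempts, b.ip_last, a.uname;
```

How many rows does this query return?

FULL OUTER JOIN keeps every row from both sides; unmatched rows get NULL for the other side's columns.
Matching on a.uid = b.uid.
- uid=4: no b row matches, row kept with b columns NULL.
- uid=2: 1 matching b row(s), so 1 row(s) emitted.
- uid=3: no b row matches, row kept with b columns NULL.
- plus 2 unmatched b row(s), each kept with NULL a columns.
Total: 1 matched + 4 padded = 5 rows.

5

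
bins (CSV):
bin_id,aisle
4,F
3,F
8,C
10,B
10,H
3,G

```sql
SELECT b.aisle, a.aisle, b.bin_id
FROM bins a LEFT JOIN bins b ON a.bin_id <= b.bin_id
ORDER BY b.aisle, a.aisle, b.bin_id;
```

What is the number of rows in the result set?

LEFT JOIN keeps every row from `bins a`; unmatched rows get NULL for `bins b`'s columns.
Matching on a.bin_id <= b.bin_id.
- bin_id=4: 4 matching b row(s), so 4 row(s) emitted.
- bin_id=3: 6 matching b row(s), so 6 row(s) emitted.
- bin_id=8: 3 matching b row(s), so 3 row(s) emitted.
- bin_id=10: 2 matching b row(s), so 2 row(s) emitted.
- bin_id=10: 2 matching b row(s), so 2 row(s) emitted.
- bin_id=3: 6 matching b row(s), so 6 row(s) emitted.
Total: 23 rows.

23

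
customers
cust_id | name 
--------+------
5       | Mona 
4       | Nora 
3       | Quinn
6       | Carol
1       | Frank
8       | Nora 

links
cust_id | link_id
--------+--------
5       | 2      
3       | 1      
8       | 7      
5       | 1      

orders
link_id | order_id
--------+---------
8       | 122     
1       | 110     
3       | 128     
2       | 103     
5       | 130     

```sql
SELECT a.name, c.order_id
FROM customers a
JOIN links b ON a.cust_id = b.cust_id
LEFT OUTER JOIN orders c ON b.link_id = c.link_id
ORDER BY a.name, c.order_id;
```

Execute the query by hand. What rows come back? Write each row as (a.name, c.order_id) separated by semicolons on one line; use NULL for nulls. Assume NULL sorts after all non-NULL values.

(Mona, 103); (Mona, 110); (Nora, NULL); (Quinn, 110)

Evaluate left to right. First `customers a INNER JOIN links b` on cust_id: 4 row(s).
Then LEFT JOIN `orders c` on link_id: each of those 4 rows is kept; rows whose b.link_id has no match in c get NULL for c's columns.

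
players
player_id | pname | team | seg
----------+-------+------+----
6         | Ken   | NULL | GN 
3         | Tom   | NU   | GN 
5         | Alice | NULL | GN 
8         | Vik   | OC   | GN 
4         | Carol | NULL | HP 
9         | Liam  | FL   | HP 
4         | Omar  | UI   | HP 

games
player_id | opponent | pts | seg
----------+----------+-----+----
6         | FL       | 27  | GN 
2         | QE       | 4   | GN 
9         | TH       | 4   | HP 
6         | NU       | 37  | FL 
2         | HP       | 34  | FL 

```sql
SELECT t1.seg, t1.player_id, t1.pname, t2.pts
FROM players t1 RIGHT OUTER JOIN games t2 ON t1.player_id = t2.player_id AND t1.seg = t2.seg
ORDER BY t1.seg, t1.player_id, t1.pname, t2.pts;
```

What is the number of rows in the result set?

RIGHT JOIN keeps every row from `games`; unmatched rows get NULL for `players`'s columns.
Matching on t1.player_id = t2.player_id AND t1.seg = t2.seg.
- player_id=6, seg=GN: 1 matching t2 row(s), so 1 row(s) emitted.
- player_id=3, seg=GN: no matching t2 row.
- player_id=5, seg=GN: no matching t2 row.
- player_id=8, seg=GN: no matching t2 row.
- player_id=4, seg=HP: no matching t2 row.
- player_id=9, seg=HP: 1 matching t2 row(s), so 1 row(s) emitted.
- player_id=4, seg=HP: no matching t2 row.
- 3 t2 row(s) had no t1 match → kept, t1 columns NULL.
Total: 2 matched + 3 padded = 5 rows.

5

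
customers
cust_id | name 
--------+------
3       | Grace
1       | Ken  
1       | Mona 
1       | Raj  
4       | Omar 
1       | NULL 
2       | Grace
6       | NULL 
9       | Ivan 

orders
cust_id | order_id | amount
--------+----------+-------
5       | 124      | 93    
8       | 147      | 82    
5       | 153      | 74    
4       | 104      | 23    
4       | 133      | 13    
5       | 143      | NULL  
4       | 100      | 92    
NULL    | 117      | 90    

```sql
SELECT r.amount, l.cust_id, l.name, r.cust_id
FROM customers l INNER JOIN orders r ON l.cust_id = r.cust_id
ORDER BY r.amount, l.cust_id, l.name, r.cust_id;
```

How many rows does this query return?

3

INNER JOIN keeps only pairs where the ON condition holds.
Matching on l.cust_id = r.cust_id. A NULL in a compared column never satisfies the condition.
- l[0] cust_id=3 → no match; dropped.
- l[1] cust_id=1 → no match; dropped.
- l[2] cust_id=1 → no match; dropped.
- l[3] cust_id=1 → no match; dropped.
- l[4] cust_id=4 → 3 match(es) in r → 3 row(s).
- l[5] cust_id=1 → no match; dropped.
- l[6] cust_id=2 → no match; dropped.
- l[7] cust_id=6 → no match; dropped.
- l[8] cust_id=9 → no match; dropped.
Total: 3 rows.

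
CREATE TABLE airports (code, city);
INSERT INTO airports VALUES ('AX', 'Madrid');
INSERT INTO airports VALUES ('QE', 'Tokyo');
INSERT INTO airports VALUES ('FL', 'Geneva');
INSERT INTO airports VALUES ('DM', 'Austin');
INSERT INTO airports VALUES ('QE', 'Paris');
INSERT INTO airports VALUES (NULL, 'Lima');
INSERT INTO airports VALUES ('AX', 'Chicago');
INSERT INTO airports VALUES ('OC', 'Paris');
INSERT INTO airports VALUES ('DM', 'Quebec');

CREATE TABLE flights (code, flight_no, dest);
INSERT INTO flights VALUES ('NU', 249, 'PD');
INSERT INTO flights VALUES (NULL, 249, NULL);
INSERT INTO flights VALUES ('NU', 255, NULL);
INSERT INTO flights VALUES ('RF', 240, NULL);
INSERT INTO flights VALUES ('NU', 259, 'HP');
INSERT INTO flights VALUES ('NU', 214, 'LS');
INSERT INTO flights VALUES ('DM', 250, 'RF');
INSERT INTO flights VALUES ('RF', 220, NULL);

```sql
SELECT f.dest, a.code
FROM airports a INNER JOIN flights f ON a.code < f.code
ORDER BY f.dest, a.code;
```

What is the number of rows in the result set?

INNER JOIN keeps only pairs where the ON condition holds.
Matching on a.code < f.code. A NULL in a compared column never satisfies the condition.
- a[0] code=AX → 7 match(es) in f → 7 row(s).
- a[1] code=QE → 2 match(es) in f → 2 row(s).
- a[2] code=FL → 6 match(es) in f → 6 row(s).
- a[3] code=DM → 6 match(es) in f → 6 row(s).
- a[4] code=QE → 2 match(es) in f → 2 row(s).
- a[5] code=NULL → no match; dropped.
- a[6] code=AX → 7 match(es) in f → 7 row(s).
- a[7] code=OC → 2 match(es) in f → 2 row(s).
- a[8] code=DM → 6 match(es) in f → 6 row(s).
Total: 38 rows.

38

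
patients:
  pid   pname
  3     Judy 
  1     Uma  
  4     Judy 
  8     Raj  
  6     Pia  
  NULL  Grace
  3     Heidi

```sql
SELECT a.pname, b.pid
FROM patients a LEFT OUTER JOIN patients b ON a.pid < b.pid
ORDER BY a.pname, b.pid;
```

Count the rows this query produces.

LEFT JOIN keeps every row from `patients a`; unmatched rows get NULL for `patients b`'s columns.
Matching on a.pid < b.pid. A NULL in a compared column never satisfies the condition.
- a (pid=3) pairs with 3 row(s) of b.
- a (pid=1) pairs with 5 row(s) of b.
- a (pid=4) pairs with 2 row(s) of b.
- a (pid=8) has no partner → padded with NULL.
- a (pid=6) pairs with 1 row(s) of b.
- a (pid=NULL) has no partner → padded with NULL.
- a (pid=3) pairs with 3 row(s) of b.
Total: 14 matched + 2 padded = 16 rows.

16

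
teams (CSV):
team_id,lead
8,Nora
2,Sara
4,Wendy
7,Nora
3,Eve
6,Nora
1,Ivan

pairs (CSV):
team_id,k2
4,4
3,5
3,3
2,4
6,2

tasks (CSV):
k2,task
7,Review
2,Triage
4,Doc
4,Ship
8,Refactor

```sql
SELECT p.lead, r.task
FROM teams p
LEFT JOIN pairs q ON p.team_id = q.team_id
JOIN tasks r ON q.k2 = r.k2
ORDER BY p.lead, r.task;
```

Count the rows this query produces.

5

Joins associate left-to-right: teams LEFT JOIN pairs on team_id gives 8 intermediate row(s).
Then INNER JOIN `tasks r` on k2: keep only rows whose q.k2 appears in r.
Result: 5 row(s).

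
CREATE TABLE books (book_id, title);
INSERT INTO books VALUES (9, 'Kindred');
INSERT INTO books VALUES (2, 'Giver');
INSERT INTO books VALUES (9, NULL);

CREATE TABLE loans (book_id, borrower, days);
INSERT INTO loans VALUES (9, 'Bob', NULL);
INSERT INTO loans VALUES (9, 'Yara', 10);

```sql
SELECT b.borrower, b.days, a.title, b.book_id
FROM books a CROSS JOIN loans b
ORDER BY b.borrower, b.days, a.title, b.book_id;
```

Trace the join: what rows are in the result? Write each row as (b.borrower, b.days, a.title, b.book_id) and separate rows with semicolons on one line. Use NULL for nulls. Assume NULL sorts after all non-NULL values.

(Bob, NULL, Giver, 9); (Bob, NULL, Kindred, 9); (Bob, NULL, NULL, 9); (Yara, 10, Giver, 9); (Yara, 10, Kindred, 9); (Yara, 10, NULL, 9)

CROSS JOIN pairs every row of `books` with every row of `loans`: 3 × 2 = 6 rows.
After projecting and ordering:
b.borrower | b.days | a.title | b.book_id
Bob | NULL | Giver | 9
Bob | NULL | Kindred | 9
Bob | NULL | NULL | 9
Yara | 10 | Giver | 9
Yara | 10 | Kindred | 9
Yara | 10 | NULL | 9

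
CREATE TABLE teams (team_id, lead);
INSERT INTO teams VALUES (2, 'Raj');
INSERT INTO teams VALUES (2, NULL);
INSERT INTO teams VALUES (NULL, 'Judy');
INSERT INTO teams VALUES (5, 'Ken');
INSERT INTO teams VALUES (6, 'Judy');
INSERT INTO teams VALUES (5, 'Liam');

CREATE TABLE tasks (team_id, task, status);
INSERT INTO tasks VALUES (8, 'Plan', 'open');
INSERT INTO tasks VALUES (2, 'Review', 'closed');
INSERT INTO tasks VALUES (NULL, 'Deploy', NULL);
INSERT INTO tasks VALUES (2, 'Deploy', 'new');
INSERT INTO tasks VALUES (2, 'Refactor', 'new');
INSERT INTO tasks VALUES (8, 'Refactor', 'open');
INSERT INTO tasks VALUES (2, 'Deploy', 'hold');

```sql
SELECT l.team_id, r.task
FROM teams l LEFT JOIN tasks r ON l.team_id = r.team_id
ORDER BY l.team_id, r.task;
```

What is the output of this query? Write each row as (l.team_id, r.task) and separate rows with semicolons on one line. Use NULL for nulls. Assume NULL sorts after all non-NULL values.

LEFT JOIN keeps every row from `teams`; unmatched rows get NULL for `tasks`'s columns.
Matching on l.team_id = r.team_id. A NULL in a compared column never satisfies the condition.
Matched pairs: 8; unmatched l rows kept: 4.

(2, Deploy); (2, Deploy); (2, Deploy); (2, Deploy); (2, Refactor); (2, Refactor); (2, Review); (2, Review); (5, NULL); (5, NULL); (6, NULL); (NULL, NULL)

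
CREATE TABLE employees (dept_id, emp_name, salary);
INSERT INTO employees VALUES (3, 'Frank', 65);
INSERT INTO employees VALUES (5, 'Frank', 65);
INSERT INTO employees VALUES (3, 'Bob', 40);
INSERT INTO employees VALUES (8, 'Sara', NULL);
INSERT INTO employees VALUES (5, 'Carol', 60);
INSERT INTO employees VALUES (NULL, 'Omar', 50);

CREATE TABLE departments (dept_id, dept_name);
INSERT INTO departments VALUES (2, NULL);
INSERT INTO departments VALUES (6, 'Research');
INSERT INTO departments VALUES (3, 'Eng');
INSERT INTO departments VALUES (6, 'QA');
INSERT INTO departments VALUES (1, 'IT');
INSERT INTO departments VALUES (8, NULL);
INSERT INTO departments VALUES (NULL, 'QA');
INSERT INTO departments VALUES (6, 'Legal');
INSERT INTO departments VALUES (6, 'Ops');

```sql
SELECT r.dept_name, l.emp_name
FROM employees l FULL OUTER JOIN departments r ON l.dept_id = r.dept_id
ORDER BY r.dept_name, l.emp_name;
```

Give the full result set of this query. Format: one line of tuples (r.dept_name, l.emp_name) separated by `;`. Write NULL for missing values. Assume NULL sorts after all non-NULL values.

(Eng, Bob); (Eng, Frank); (IT, NULL); (Legal, NULL); (Ops, NULL); (QA, NULL); (QA, NULL); (Research, NULL); (NULL, Carol); (NULL, Frank); (NULL, Omar); (NULL, Sara); (NULL, NULL)

FULL OUTER JOIN keeps every row from both sides; unmatched rows get NULL for the other side's columns.
Matching on l.dept_id = r.dept_id. A NULL in a compared column never satisfies the condition.
- l[0] dept_id=3 → 1 match(es) in r → 1 row(s).
- l[1] dept_id=5 → no match; kept with NULLs on the r side.
- l[2] dept_id=3 → 1 match(es) in r → 1 row(s).
- l[3] dept_id=8 → 1 match(es) in r → 1 row(s).
- l[4] dept_id=5 → no match; kept with NULLs on the r side.
- l[5] dept_id=NULL → no match; kept with NULLs on the r side.
- 7 r row(s) had no l match → kept, l columns NULL.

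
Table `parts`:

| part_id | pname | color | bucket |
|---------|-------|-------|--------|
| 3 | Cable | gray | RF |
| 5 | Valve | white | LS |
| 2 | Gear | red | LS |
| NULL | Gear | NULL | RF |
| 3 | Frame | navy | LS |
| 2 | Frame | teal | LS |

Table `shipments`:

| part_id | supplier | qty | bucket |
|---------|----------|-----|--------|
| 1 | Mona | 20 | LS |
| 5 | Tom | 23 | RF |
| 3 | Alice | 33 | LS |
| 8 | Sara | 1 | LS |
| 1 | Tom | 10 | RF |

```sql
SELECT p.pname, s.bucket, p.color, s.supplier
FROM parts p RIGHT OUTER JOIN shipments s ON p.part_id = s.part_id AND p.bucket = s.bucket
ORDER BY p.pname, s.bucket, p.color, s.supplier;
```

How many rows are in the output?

5

RIGHT JOIN keeps every row from `shipments`; unmatched rows get NULL for `parts`'s columns.
Matching on p.part_id = s.part_id AND p.bucket = s.bucket. A NULL in a compared column never satisfies the condition.
- p row (part_id=3, bucket=RF): no match.
- p row (part_id=5, bucket=LS): no match.
- p row (part_id=2, bucket=LS): no match.
- p row (part_id=NULL, bucket=RF): no match.
- p row (part_id=3, bucket=LS): matches 1 s row(s) → 1 output row(s).
- p row (part_id=2, bucket=LS): no match.
- plus 4 unmatched s row(s), each kept with NULL p columns.
Total: 1 matched + 4 padded = 5 rows.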